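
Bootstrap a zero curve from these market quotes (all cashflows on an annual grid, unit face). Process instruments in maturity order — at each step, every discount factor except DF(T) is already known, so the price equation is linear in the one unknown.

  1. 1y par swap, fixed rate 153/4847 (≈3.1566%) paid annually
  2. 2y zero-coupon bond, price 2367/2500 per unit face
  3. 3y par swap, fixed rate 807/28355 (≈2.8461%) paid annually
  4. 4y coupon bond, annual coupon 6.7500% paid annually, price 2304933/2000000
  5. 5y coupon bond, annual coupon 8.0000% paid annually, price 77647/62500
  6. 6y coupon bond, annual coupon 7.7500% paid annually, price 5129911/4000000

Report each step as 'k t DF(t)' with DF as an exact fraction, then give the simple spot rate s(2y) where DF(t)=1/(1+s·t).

1 1 4847/5000
2 2 2367/2500
3 3 9193/10000
4 4 9003/10000
5 5 546/625
6 6 8587/10000
s(2y) = (1/(2367/2500) − 1)/(2) = 133/4734 ≈ 2.8095%

step 1 [1y] swap r/1=153/4847: DF=(1 − 153/4847·(0))/(1+153/4847) = 4847/5000 ≈ 0.969400
step 2 [2y] zero: DF = P = 2367/2500 ≈ 0.946800
step 3 [3y] swap r/1=807/28355: DF=(1 − 807/28355·(0.969400+0.946800))/(1+807/28355) = 9193/10000 ≈ 0.919300
step 4 [4y] bond c/1=27/400: DF=(2304933/2000000 − 27/400·(0.969400+0.946800+0.919300))/(1+27/400) = 9003/10000 ≈ 0.900300
step 5 [5y] bond c/1=2/25: DF=(77647/62500 − 2/25·(0.969400+0.946800+0.919300+0.900300))/(1+2/25) = 546/625 ≈ 0.873600
step 6 [6y] bond c/1=31/400: DF=(5129911/4000000 − 31/400·(0.969400+0.946800+0.919300+0.900300+0.873600))/(1+31/400) = 8587/10000 ≈ 0.858700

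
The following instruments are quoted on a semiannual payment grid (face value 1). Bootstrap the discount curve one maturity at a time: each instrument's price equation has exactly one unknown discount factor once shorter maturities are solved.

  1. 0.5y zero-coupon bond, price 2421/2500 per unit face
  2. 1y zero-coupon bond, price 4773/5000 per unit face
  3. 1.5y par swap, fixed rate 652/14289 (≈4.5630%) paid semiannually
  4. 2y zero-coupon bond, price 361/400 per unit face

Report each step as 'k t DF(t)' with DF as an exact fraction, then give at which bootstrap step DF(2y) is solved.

step 1 [0.5y] zero: DF = P = 2421/2500 ≈ 0.968400
step 2 [1y] zero: DF = P = 4773/5000 ≈ 0.954600
step 3 [1.5y] swap r/2=326/14289: DF=(1 − 326/14289·(0.968400+0.954600))/(1+326/14289) = 2337/2500 ≈ 0.934800
step 4 [2y] zero: DF = P = 361/400 ≈ 0.902500

1 1/2 2421/2500
2 1 4773/5000
3 3/2 2337/2500
4 2 361/400
DF(2y) is solved at step 4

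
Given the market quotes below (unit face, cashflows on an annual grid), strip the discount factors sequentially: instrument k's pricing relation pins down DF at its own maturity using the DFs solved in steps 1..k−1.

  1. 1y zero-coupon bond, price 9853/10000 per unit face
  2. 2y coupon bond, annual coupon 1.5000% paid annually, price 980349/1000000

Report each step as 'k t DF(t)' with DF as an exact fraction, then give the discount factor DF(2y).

1 1 9853/10000
2 2 9513/10000
DF(2y) = 9513/10000 ≈ 0.951300

step 1 [1y] zero: DF = P = 9853/10000 ≈ 0.985300
step 2 [2y] bond c/1=3/200: DF=(980349/1000000 − 3/200·(0.985300))/(1+3/200) = 9513/10000 ≈ 0.951300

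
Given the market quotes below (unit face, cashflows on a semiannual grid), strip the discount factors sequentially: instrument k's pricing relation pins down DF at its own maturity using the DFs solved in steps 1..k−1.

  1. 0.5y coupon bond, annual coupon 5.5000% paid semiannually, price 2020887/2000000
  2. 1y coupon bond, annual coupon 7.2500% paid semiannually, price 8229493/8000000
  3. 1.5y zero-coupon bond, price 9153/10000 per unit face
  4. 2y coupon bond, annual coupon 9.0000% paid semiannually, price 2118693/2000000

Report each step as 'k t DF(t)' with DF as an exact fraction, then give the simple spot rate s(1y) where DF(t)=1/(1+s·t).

step 1 [0.5y] bond c/2=11/400: DF=(2020887/2000000 − 11/400·(0))/(1+11/400) = 4917/5000 ≈ 0.983400
step 2 [1y] bond c/2=29/800: DF=(8229493/8000000 − 29/800·(0.983400))/(1+29/800) = 9583/10000 ≈ 0.958300
step 3 [1.5y] zero: DF = P = 9153/10000 ≈ 0.915300
step 4 [2y] bond c/2=9/200: DF=(2118693/2000000 − 9/200·(0.983400+0.958300+0.915300))/(1+9/200) = 8907/10000 ≈ 0.890700

1 1/2 4917/5000
2 1 9583/10000
3 3/2 9153/10000
4 2 8907/10000
s(1y) = (1/(9583/10000) − 1)/(1) = 417/9583 ≈ 4.3515%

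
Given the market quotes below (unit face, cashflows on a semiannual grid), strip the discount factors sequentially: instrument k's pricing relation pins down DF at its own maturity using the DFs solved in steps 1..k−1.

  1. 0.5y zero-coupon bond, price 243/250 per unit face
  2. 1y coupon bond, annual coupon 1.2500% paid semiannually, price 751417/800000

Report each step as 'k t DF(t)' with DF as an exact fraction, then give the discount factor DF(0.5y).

step 1 [0.5y] zero: DF = P = 243/250 ≈ 0.972000
step 2 [1y] bond c/2=1/160: DF=(751417/800000 − 1/160·(0.972000))/(1+1/160) = 4637/5000 ≈ 0.927400

1 1/2 243/250
2 1 4637/5000
DF(0.5y) = 243/250 ≈ 0.972000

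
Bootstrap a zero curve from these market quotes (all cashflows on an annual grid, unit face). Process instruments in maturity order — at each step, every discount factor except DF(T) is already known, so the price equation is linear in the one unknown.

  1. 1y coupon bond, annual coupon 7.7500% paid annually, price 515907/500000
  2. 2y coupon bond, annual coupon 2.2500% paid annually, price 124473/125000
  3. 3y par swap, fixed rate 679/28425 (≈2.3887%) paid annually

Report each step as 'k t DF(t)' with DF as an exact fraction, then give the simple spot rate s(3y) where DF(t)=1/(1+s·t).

1 1 1197/1250
2 2 1191/1250
3 3 9321/10000
s(3y) = (1/(9321/10000) − 1)/(3) = 679/27963 ≈ 2.4282%

step 1 [1y] bond c/1=31/400: DF=(515907/500000 − 31/400·(0))/(1+31/400) = 1197/1250 ≈ 0.957600
step 2 [2y] bond c/1=9/400: DF=(124473/125000 − 9/400·(0.957600))/(1+9/400) = 1191/1250 ≈ 0.952800
step 3 [3y] swap r/1=679/28425: DF=(1 − 679/28425·(0.957600+0.952800))/(1+679/28425) = 9321/10000 ≈ 0.932100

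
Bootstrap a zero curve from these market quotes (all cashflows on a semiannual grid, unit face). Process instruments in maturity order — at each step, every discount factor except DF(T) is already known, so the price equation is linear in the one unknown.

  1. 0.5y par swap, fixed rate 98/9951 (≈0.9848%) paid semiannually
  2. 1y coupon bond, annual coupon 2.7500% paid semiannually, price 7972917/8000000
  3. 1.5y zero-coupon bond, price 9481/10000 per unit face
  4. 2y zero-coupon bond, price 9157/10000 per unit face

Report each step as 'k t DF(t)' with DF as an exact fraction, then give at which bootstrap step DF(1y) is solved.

step 1 [0.5y] swap r/2=49/9951: DF=(1 − 49/9951·(0))/(1+49/9951) = 9951/10000 ≈ 0.995100
step 2 [1y] bond c/2=11/800: DF=(7972917/8000000 − 11/800·(0.995100))/(1+11/800) = 606/625 ≈ 0.969600
step 3 [1.5y] zero: DF = P = 9481/10000 ≈ 0.948100
step 4 [2y] zero: DF = P = 9157/10000 ≈ 0.915700

1 1/2 9951/10000
2 1 606/625
3 3/2 9481/10000
4 2 9157/10000
DF(1y) is solved at step 2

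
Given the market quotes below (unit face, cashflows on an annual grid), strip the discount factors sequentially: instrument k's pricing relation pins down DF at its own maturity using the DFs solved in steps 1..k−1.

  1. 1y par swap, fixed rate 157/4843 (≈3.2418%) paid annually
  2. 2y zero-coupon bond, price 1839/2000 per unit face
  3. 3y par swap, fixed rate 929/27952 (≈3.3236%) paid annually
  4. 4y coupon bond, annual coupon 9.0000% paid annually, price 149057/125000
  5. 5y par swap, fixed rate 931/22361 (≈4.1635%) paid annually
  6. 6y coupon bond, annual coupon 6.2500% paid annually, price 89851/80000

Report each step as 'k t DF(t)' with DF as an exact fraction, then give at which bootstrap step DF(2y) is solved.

1 1 4843/5000
2 2 1839/2000
3 3 9071/10000
4 4 1079/1250
5 5 4069/5000
6 6 397/500
DF(2y) is solved at step 2

step 1 [1y] swap r/1=157/4843: DF=(1 − 157/4843·(0))/(1+157/4843) = 4843/5000 ≈ 0.968600
step 2 [2y] zero: DF = P = 1839/2000 ≈ 0.919500
step 3 [3y] swap r/1=929/27952: DF=(1 − 929/27952·(0.968600+0.919500))/(1+929/27952) = 9071/10000 ≈ 0.907100
step 4 [4y] bond c/1=9/100: DF=(149057/125000 − 9/100·(0.968600+0.919500+0.907100))/(1+9/100) = 1079/1250 ≈ 0.863200
step 5 [5y] swap r/1=931/22361: DF=(1 − 931/22361·(0.968600+0.919500+0.907100+0.863200))/(1+931/22361) = 4069/5000 ≈ 0.813800
step 6 [6y] bond c/1=1/16: DF=(89851/80000 − 1/16·(0.968600+0.919500+0.907100+0.863200+0.813800))/(1+1/16) = 397/500 ≈ 0.794000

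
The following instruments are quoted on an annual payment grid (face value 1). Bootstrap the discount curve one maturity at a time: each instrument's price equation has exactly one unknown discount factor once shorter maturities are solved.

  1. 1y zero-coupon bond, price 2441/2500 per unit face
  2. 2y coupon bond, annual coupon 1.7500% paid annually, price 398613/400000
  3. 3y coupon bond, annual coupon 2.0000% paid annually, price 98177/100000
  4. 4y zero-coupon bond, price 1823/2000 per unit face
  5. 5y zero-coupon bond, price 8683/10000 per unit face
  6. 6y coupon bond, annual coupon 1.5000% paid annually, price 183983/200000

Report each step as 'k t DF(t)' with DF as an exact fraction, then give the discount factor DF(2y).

1 1 2441/2500
2 2 4813/5000
3 3 1849/2000
4 4 1823/2000
5 5 8683/10000
6 6 8377/10000
DF(2y) = 4813/5000 ≈ 0.962600

step 1 [1y] zero: DF = P = 2441/2500 ≈ 0.976400
step 2 [2y] bond c/1=7/400: DF=(398613/400000 − 7/400·(0.976400))/(1+7/400) = 4813/5000 ≈ 0.962600
step 3 [3y] bond c/1=1/50: DF=(98177/100000 − 1/50·(0.976400+0.962600))/(1+1/50) = 1849/2000 ≈ 0.924500
step 4 [4y] zero: DF = P = 1823/2000 ≈ 0.911500
step 5 [5y] zero: DF = P = 8683/10000 ≈ 0.868300
step 6 [6y] bond c/1=3/200: DF=(183983/200000 − 3/200·(0.976400+0.962600+0.924500+0.911500+0.868300))/(1+3/200) = 8377/10000 ≈ 0.837700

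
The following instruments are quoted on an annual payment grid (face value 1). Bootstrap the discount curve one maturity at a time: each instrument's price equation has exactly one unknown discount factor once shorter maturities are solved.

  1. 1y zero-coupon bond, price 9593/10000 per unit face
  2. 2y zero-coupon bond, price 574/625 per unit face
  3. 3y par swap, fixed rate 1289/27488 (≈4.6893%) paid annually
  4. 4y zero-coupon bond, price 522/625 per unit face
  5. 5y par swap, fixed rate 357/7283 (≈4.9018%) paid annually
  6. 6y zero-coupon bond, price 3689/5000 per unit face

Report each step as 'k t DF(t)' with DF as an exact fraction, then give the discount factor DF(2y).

step 1 [1y] zero: DF = P = 9593/10000 ≈ 0.959300
step 2 [2y] zero: DF = P = 574/625 ≈ 0.918400
step 3 [3y] swap r/1=1289/27488: DF=(1 − 1289/27488·(0.959300+0.918400))/(1+1289/27488) = 8711/10000 ≈ 0.871100
step 4 [4y] zero: DF = P = 522/625 ≈ 0.835200
step 5 [5y] swap r/1=357/7283: DF=(1 − 357/7283·(0.959300+0.918400+0.871100+0.835200))/(1+357/7283) = 3929/5000 ≈ 0.785800
step 6 [6y] zero: DF = P = 3689/5000 ≈ 0.737800

1 1 9593/10000
2 2 574/625
3 3 8711/10000
4 4 522/625
5 5 3929/5000
6 6 3689/5000
DF(2y) = 574/625 ≈ 0.918400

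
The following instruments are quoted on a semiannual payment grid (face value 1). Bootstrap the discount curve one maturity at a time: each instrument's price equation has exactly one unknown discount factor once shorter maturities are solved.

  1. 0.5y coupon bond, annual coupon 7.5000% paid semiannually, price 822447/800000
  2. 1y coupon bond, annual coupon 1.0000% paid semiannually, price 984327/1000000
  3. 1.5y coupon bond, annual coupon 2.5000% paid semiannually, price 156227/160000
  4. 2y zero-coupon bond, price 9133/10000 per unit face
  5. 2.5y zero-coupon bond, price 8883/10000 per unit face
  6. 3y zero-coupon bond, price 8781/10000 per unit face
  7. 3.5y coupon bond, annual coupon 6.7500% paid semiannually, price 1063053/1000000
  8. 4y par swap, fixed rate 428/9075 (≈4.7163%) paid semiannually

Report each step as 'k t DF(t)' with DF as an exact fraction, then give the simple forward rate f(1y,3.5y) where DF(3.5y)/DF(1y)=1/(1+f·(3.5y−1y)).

1 1/2 9909/10000
2 1 1949/2000
3 3/2 9401/10000
4 2 9133/10000
5 5/2 8883/10000
6 3 8781/10000
7 7/2 423/500
8 4 518/625
f(1y,3.5y) = ((1949/2000)/(423/500) − 1)/(5/2) = 257/4230 ≈ 6.0757%

step 1 [0.5y] bond c/2=3/80: DF=(822447/800000 − 3/80·(0))/(1+3/80) = 9909/10000 ≈ 0.990900
step 2 [1y] bond c/2=1/200: DF=(984327/1000000 − 1/200·(0.990900))/(1+1/200) = 1949/2000 ≈ 0.974500
step 3 [1.5y] bond c/2=1/80: DF=(156227/160000 − 1/80·(0.990900+0.974500))/(1+1/80) = 9401/10000 ≈ 0.940100
step 4 [2y] zero: DF = P = 9133/10000 ≈ 0.913300
step 5 [2.5y] zero: DF = P = 8883/10000 ≈ 0.888300
step 6 [3y] zero: DF = P = 8781/10000 ≈ 0.878100
step 7 [3.5y] bond c/2=27/800: DF=(1063053/1000000 − 27/800·(0.990900+0.974500+0.940100+0.913300+0.888300+0.878100))/(1+27/800) = 423/500 ≈ 0.846000
step 8 [4y] swap r/2=214/9075: DF=(1 − 214/9075·(0.990900+0.974500+0.940100+0.913300+0.888300+0.878100+0.846000))/(1+214/9075) = 518/625 ≈ 0.828800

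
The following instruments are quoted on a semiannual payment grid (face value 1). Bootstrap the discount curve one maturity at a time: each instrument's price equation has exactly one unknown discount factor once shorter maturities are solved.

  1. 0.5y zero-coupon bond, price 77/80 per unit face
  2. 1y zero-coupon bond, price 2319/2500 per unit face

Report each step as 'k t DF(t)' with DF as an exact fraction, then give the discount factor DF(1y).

step 1 [0.5y] zero: DF = P = 77/80 ≈ 0.962500
step 2 [1y] zero: DF = P = 2319/2500 ≈ 0.927600

1 1/2 77/80
2 1 2319/2500
DF(1y) = 2319/2500 ≈ 0.927600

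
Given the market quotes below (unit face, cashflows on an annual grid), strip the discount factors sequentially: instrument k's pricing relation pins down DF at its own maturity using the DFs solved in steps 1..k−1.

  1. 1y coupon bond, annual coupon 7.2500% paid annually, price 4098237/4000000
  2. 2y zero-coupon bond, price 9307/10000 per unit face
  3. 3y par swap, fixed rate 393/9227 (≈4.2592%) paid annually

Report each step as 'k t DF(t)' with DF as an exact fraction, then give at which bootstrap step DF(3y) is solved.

1 1 9553/10000
2 2 9307/10000
3 3 8821/10000
DF(3y) is solved at step 3

step 1 [1y] bond c/1=29/400: DF=(4098237/4000000 − 29/400·(0))/(1+29/400) = 9553/10000 ≈ 0.955300
step 2 [2y] zero: DF = P = 9307/10000 ≈ 0.930700
step 3 [3y] swap r/1=393/9227: DF=(1 − 393/9227·(0.955300+0.930700))/(1+393/9227) = 8821/10000 ≈ 0.882100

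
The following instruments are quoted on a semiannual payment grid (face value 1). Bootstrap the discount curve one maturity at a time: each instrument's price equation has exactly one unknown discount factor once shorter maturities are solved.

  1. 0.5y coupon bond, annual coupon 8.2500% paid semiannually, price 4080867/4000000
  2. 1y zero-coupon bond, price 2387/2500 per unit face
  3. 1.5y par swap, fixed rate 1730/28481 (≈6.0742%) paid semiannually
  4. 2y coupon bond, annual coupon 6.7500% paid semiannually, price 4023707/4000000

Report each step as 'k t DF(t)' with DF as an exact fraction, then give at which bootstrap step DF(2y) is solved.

1 1/2 4899/5000
2 1 2387/2500
3 3/2 1827/2000
4 2 8801/10000
DF(2y) is solved at step 4

step 1 [0.5y] bond c/2=33/800: DF=(4080867/4000000 − 33/800·(0))/(1+33/800) = 4899/5000 ≈ 0.979800
step 2 [1y] zero: DF = P = 2387/2500 ≈ 0.954800
step 3 [1.5y] swap r/2=865/28481: DF=(1 − 865/28481·(0.979800+0.954800))/(1+865/28481) = 1827/2000 ≈ 0.913500
step 4 [2y] bond c/2=27/800: DF=(4023707/4000000 − 27/800·(0.979800+0.954800+0.913500))/(1+27/800) = 8801/10000 ≈ 0.880100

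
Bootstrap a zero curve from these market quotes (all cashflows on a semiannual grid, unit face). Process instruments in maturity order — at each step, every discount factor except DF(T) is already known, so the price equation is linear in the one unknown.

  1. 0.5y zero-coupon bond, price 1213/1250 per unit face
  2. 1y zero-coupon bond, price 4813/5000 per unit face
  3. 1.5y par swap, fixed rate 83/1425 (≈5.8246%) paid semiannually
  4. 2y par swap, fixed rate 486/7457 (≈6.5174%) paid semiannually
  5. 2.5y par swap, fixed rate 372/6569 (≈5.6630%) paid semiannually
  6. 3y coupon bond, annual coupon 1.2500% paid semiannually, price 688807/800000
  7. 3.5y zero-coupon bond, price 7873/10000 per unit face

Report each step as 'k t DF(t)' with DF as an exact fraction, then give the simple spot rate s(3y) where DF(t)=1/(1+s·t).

1 1/2 1213/1250
2 1 4813/5000
3 3/2 917/1000
4 2 1757/2000
5 5/2 4349/5000
6 3 8271/10000
7 7/2 7873/10000
s(3y) = (1/(8271/10000) − 1)/(3) = 1729/24813 ≈ 6.9681%

step 1 [0.5y] zero: DF = P = 1213/1250 ≈ 0.970400
step 2 [1y] zero: DF = P = 4813/5000 ≈ 0.962600
step 3 [1.5y] swap r/2=83/2850: DF=(1 − 83/2850·(0.970400+0.962600))/(1+83/2850) = 917/1000 ≈ 0.917000
step 4 [2y] swap r/2=243/7457: DF=(1 − 243/7457·(0.970400+0.962600+0.917000))/(1+243/7457) = 1757/2000 ≈ 0.878500
step 5 [2.5y] swap r/2=186/6569: DF=(1 − 186/6569·(0.970400+0.962600+0.917000+0.878500))/(1+186/6569) = 4349/5000 ≈ 0.869800
step 6 [3y] bond c/2=1/160: DF=(688807/800000 − 1/160·(0.970400+0.962600+0.917000+0.878500+0.869800))/(1+1/160) = 8271/10000 ≈ 0.827100
step 7 [3.5y] zero: DF = P = 7873/10000 ≈ 0.787300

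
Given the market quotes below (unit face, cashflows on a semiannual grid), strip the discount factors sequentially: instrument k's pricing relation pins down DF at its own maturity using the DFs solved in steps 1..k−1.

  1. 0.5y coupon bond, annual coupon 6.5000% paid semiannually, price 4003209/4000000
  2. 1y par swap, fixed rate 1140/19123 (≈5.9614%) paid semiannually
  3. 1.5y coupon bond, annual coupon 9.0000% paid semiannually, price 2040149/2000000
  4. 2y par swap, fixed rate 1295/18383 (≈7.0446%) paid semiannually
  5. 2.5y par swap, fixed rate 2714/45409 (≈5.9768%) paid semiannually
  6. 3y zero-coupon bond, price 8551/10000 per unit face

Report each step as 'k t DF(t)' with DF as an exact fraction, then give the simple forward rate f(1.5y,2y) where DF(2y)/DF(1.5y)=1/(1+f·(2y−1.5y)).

1 1/2 9693/10000
2 1 943/1000
3 3/2 4469/5000
4 2 1741/2000
5 5/2 8643/10000
6 3 8551/10000
f(1.5y,2y) = ((4469/5000)/(1741/2000) − 1)/(1/2) = 466/8705 ≈ 5.3532%

step 1 [0.5y] bond c/2=13/400: DF=(4003209/4000000 − 13/400·(0))/(1+13/400) = 9693/10000 ≈ 0.969300
step 2 [1y] swap r/2=570/19123: DF=(1 − 570/19123·(0.969300))/(1+570/19123) = 943/1000 ≈ 0.943000
step 3 [1.5y] bond c/2=9/200: DF=(2040149/2000000 − 9/200·(0.969300+0.943000))/(1+9/200) = 4469/5000 ≈ 0.893800
step 4 [2y] swap r/2=1295/36766: DF=(1 − 1295/36766·(0.969300+0.943000+0.893800))/(1+1295/36766) = 1741/2000 ≈ 0.870500
step 5 [2.5y] swap r/2=1357/45409: DF=(1 − 1357/45409·(0.969300+0.943000+0.893800+0.870500))/(1+1357/45409) = 8643/10000 ≈ 0.864300
step 6 [3y] zero: DF = P = 8551/10000 ≈ 0.855100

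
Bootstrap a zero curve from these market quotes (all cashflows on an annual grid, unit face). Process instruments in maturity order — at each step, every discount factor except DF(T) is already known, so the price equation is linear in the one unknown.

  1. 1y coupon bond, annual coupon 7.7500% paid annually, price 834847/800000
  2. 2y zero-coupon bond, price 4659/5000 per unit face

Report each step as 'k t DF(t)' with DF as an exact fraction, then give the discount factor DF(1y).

1 1 1937/2000
2 2 4659/5000
DF(1y) = 1937/2000 ≈ 0.968500

step 1 [1y] bond c/1=31/400: DF=(834847/800000 − 31/400·(0))/(1+31/400) = 1937/2000 ≈ 0.968500
step 2 [2y] zero: DF = P = 4659/5000 ≈ 0.931800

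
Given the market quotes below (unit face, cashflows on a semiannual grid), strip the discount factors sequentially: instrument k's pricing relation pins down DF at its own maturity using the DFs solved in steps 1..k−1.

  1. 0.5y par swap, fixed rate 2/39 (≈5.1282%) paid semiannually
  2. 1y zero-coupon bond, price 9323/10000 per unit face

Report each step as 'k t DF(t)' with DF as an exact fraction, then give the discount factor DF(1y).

1 1/2 39/40
2 1 9323/10000
DF(1y) = 9323/10000 ≈ 0.932300

step 1 [0.5y] swap r/2=1/39: DF=(1 − 1/39·(0))/(1+1/39) = 39/40 ≈ 0.975000
step 2 [1y] zero: DF = P = 9323/10000 ≈ 0.932300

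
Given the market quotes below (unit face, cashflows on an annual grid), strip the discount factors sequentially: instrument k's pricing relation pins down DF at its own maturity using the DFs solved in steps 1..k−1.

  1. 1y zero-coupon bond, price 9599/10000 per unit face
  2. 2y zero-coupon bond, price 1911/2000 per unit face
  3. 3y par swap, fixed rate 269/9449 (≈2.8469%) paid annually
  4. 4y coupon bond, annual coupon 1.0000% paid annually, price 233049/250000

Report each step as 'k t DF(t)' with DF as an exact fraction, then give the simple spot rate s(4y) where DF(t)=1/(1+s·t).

step 1 [1y] zero: DF = P = 9599/10000 ≈ 0.959900
step 2 [2y] zero: DF = P = 1911/2000 ≈ 0.955500
step 3 [3y] swap r/1=269/9449: DF=(1 − 269/9449·(0.959900+0.955500))/(1+269/9449) = 9193/10000 ≈ 0.919300
step 4 [4y] bond c/1=1/100: DF=(233049/250000 − 1/100·(0.959900+0.955500+0.919300))/(1+1/100) = 8949/10000 ≈ 0.894900

1 1 9599/10000
2 2 1911/2000
3 3 9193/10000
4 4 8949/10000
s(4y) = (1/(8949/10000) − 1)/(4) = 1051/35796 ≈ 2.9361%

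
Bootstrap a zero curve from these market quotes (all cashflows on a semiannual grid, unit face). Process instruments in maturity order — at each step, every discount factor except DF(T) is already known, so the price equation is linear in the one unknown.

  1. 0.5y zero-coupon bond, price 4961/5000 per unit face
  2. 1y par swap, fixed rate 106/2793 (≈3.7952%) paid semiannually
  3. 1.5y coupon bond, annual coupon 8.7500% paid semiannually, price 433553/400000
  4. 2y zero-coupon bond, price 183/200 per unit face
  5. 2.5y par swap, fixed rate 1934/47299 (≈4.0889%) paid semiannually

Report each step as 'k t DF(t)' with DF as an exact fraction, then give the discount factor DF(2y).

1 1/2 4961/5000
2 1 9629/10000
3 3/2 1913/2000
4 2 183/200
5 5/2 9033/10000
DF(2y) = 183/200 ≈ 0.915000

step 1 [0.5y] zero: DF = P = 4961/5000 ≈ 0.992200
step 2 [1y] swap r/2=53/2793: DF=(1 − 53/2793·(0.992200))/(1+53/2793) = 9629/10000 ≈ 0.962900
step 3 [1.5y] bond c/2=7/160: DF=(433553/400000 − 7/160·(0.992200+0.962900))/(1+7/160) = 1913/2000 ≈ 0.956500
step 4 [2y] zero: DF = P = 183/200 ≈ 0.915000
step 5 [2.5y] swap r/2=967/47299: DF=(1 − 967/47299·(0.992200+0.962900+0.956500+0.915000))/(1+967/47299) = 9033/10000 ≈ 0.903300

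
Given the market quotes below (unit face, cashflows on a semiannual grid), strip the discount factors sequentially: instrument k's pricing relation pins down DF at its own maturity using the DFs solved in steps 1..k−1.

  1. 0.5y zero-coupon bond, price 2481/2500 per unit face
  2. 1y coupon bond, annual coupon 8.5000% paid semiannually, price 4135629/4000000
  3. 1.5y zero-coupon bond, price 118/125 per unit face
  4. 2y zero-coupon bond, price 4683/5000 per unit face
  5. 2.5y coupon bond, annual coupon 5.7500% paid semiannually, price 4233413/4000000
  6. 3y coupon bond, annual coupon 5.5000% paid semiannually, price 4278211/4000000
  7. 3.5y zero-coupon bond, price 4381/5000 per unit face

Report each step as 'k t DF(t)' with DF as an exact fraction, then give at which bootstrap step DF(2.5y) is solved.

1 1/2 2481/2500
2 1 9513/10000
3 3/2 118/125
4 2 4683/5000
5 5/2 9219/10000
6 3 9139/10000
7 7/2 4381/5000
DF(2.5y) is solved at step 5

step 1 [0.5y] zero: DF = P = 2481/2500 ≈ 0.992400
step 2 [1y] bond c/2=17/400: DF=(4135629/4000000 − 17/400·(0.992400))/(1+17/400) = 9513/10000 ≈ 0.951300
step 3 [1.5y] zero: DF = P = 118/125 ≈ 0.944000
step 4 [2y] zero: DF = P = 4683/5000 ≈ 0.936600
step 5 [2.5y] bond c/2=23/800: DF=(4233413/4000000 − 23/800·(0.992400+0.951300+0.944000+0.936600))/(1+23/800) = 9219/10000 ≈ 0.921900
step 6 [3y] bond c/2=11/400: DF=(4278211/4000000 − 11/400·(0.992400+0.951300+0.944000+0.936600+0.921900))/(1+11/400) = 9139/10000 ≈ 0.913900
step 7 [3.5y] zero: DF = P = 4381/5000 ≈ 0.876200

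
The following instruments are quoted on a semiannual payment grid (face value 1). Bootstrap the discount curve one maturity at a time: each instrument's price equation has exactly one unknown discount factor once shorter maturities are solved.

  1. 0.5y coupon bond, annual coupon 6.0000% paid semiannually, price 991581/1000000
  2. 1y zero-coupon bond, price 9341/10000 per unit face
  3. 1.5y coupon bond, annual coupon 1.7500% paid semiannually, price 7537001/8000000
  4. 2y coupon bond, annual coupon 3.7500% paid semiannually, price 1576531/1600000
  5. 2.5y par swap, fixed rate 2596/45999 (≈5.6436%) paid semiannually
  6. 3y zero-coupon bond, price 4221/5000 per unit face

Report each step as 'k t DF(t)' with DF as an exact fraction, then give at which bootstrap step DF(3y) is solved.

1 1/2 9627/10000
2 1 9341/10000
3 3/2 367/400
4 2 4577/5000
5 5/2 4351/5000
6 3 4221/5000
DF(3y) is solved at step 6

step 1 [0.5y] bond c/2=3/100: DF=(991581/1000000 − 3/100·(0))/(1+3/100) = 9627/10000 ≈ 0.962700
step 2 [1y] zero: DF = P = 9341/10000 ≈ 0.934100
step 3 [1.5y] bond c/2=7/800: DF=(7537001/8000000 − 7/800·(0.962700+0.934100))/(1+7/800) = 367/400 ≈ 0.917500
step 4 [2y] bond c/2=3/160: DF=(1576531/1600000 − 3/160·(0.962700+0.934100+0.917500))/(1+3/160) = 4577/5000 ≈ 0.915400
step 5 [2.5y] swap r/2=1298/45999: DF=(1 − 1298/45999·(0.962700+0.934100+0.917500+0.915400))/(1+1298/45999) = 4351/5000 ≈ 0.870200
step 6 [3y] zero: DF = P = 4221/5000 ≈ 0.844200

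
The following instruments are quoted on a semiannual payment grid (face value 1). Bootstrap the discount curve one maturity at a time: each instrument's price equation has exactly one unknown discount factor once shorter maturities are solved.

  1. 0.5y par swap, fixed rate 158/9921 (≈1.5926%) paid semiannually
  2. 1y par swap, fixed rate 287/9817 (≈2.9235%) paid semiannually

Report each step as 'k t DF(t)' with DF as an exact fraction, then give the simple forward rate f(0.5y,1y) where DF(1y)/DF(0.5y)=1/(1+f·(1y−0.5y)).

1 1/2 9921/10000
2 1 9713/10000
f(0.5y,1y) = ((9921/10000)/(9713/10000) − 1)/(1/2) = 416/9713 ≈ 4.2829%

step 1 [0.5y] swap r/2=79/9921: DF=(1 − 79/9921·(0))/(1+79/9921) = 9921/10000 ≈ 0.992100
step 2 [1y] swap r/2=287/19634: DF=(1 − 287/19634·(0.992100))/(1+287/19634) = 9713/10000 ≈ 0.971300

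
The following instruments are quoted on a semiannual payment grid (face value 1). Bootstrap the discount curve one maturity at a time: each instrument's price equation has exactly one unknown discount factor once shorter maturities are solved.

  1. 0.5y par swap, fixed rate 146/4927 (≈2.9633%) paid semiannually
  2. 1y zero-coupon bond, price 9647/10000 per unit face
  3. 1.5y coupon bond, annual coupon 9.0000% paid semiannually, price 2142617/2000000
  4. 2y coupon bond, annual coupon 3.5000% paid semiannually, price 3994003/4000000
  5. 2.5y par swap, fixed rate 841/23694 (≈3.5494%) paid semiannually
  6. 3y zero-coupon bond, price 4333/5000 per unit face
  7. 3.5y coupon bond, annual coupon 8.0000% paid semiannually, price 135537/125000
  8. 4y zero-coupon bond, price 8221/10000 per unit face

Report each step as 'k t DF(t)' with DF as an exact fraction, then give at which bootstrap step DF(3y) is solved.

step 1 [0.5y] swap r/2=73/4927: DF=(1 − 73/4927·(0))/(1+73/4927) = 4927/5000 ≈ 0.985400
step 2 [1y] zero: DF = P = 9647/10000 ≈ 0.964700
step 3 [1.5y] bond c/2=9/200: DF=(2142617/2000000 − 9/200·(0.985400+0.964700))/(1+9/200) = 2353/2500 ≈ 0.941200
step 4 [2y] bond c/2=7/400: DF=(3994003/4000000 − 7/400·(0.985400+0.964700+0.941200))/(1+7/400) = 2329/2500 ≈ 0.931600
step 5 [2.5y] swap r/2=841/47388: DF=(1 − 841/47388·(0.985400+0.964700+0.941200+0.931600))/(1+841/47388) = 9159/10000 ≈ 0.915900
step 6 [3y] zero: DF = P = 4333/5000 ≈ 0.866600
step 7 [3.5y] bond c/2=1/25: DF=(135537/125000 − 1/25·(0.985400+0.964700+0.941200+0.931600+0.915900+0.866600))/(1+1/25) = 827/1000 ≈ 0.827000
step 8 [4y] zero: DF = P = 8221/10000 ≈ 0.822100

1 1/2 4927/5000
2 1 9647/10000
3 3/2 2353/2500
4 2 2329/2500
5 5/2 9159/10000
6 3 4333/5000
7 7/2 827/1000
8 4 8221/10000
DF(3y) is solved at step 6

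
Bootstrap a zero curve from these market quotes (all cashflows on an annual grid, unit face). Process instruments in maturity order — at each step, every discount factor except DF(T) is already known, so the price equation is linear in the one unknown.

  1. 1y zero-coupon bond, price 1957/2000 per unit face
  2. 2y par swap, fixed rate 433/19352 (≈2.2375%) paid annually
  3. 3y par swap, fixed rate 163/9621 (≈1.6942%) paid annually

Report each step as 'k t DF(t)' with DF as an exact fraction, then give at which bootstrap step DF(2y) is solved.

1 1 1957/2000
2 2 9567/10000
3 3 9511/10000
DF(2y) is solved at step 2

step 1 [1y] zero: DF = P = 1957/2000 ≈ 0.978500
step 2 [2y] swap r/1=433/19352: DF=(1 − 433/19352·(0.978500))/(1+433/19352) = 9567/10000 ≈ 0.956700
step 3 [3y] swap r/1=163/9621: DF=(1 − 163/9621·(0.978500+0.956700))/(1+163/9621) = 9511/10000 ≈ 0.951100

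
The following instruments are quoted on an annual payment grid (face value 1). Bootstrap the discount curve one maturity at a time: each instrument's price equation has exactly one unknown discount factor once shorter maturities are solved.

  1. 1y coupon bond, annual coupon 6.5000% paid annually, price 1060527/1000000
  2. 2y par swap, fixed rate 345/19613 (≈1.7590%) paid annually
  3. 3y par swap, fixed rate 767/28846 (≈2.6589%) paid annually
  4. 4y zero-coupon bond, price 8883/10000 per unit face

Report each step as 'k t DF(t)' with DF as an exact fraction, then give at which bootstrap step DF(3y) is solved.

1 1 4979/5000
2 2 1931/2000
3 3 9233/10000
4 4 8883/10000
DF(3y) is solved at step 3

step 1 [1y] bond c/1=13/200: DF=(1060527/1000000 − 13/200·(0))/(1+13/200) = 4979/5000 ≈ 0.995800
step 2 [2y] swap r/1=345/19613: DF=(1 − 345/19613·(0.995800))/(1+345/19613) = 1931/2000 ≈ 0.965500
step 3 [3y] swap r/1=767/28846: DF=(1 − 767/28846·(0.995800+0.965500))/(1+767/28846) = 9233/10000 ≈ 0.923300
step 4 [4y] zero: DF = P = 8883/10000 ≈ 0.888300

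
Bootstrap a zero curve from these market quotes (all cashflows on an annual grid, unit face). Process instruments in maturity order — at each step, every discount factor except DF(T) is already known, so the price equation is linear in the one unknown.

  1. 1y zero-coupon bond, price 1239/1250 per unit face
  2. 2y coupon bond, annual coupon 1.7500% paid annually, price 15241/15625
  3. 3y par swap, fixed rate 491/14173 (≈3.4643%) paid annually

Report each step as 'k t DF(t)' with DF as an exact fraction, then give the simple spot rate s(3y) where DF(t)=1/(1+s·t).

step 1 [1y] zero: DF = P = 1239/1250 ≈ 0.991200
step 2 [2y] bond c/1=7/400: DF=(15241/15625 − 7/400·(0.991200))/(1+7/400) = 1177/1250 ≈ 0.941600
step 3 [3y] swap r/1=491/14173: DF=(1 − 491/14173·(0.991200+0.941600))/(1+491/14173) = 4509/5000 ≈ 0.901800

1 1 1239/1250
2 2 1177/1250
3 3 4509/5000
s(3y) = (1/(4509/5000) − 1)/(3) = 491/13527 ≈ 3.6298%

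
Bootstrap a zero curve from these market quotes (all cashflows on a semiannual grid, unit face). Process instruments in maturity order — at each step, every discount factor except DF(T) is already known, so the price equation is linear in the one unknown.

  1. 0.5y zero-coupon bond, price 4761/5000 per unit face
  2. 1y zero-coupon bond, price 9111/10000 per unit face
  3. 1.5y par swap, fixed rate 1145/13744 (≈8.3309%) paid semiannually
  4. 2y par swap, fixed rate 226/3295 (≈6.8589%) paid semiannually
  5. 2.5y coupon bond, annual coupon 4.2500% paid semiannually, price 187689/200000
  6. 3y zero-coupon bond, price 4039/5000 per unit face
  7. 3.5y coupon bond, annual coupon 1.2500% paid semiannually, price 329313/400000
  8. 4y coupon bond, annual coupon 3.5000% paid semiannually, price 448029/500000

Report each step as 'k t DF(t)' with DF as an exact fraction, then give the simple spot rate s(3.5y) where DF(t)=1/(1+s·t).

1 1/2 4761/5000
2 1 9111/10000
3 3/2 1771/2000
4 2 8757/10000
5 5/2 1687/2000
6 3 4039/5000
7 7/2 3927/5000
8 4 1941/2500
s(3.5y) = (1/(3927/5000) − 1)/(7/2) = 2146/27489 ≈ 7.8068%

step 1 [0.5y] zero: DF = P = 4761/5000 ≈ 0.952200
step 2 [1y] zero: DF = P = 9111/10000 ≈ 0.911100
step 3 [1.5y] swap r/2=1145/27488: DF=(1 − 1145/27488·(0.952200+0.911100))/(1+1145/27488) = 1771/2000 ≈ 0.885500
step 4 [2y] swap r/2=113/3295: DF=(1 − 113/3295·(0.952200+0.911100+0.885500))/(1+113/3295) = 8757/10000 ≈ 0.875700
step 5 [2.5y] bond c/2=17/800: DF=(187689/200000 − 17/800·(0.952200+0.911100+0.885500+0.875700))/(1+17/800) = 1687/2000 ≈ 0.843500
step 6 [3y] zero: DF = P = 4039/5000 ≈ 0.807800
step 7 [3.5y] bond c/2=1/160: DF=(329313/400000 − 1/160·(0.952200+0.911100+0.885500+0.875700+0.843500+0.807800))/(1+1/160) = 3927/5000 ≈ 0.785400
step 8 [4y] bond c/2=7/400: DF=(448029/500000 − 7/400·(0.952200+0.911100+0.885500+0.875700+0.843500+0.807800+0.785400))/(1+7/400) = 1941/2500 ≈ 0.776400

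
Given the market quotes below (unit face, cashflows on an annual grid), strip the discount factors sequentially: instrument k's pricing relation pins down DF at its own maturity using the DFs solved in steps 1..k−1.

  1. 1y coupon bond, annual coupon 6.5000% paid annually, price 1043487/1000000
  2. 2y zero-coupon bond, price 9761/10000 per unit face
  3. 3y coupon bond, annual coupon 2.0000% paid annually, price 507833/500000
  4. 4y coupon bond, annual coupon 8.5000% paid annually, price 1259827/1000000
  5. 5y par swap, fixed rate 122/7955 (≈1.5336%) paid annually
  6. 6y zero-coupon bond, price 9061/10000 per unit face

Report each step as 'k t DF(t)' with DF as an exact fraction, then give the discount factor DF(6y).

1 1 4899/5000
2 2 9761/10000
3 3 4787/5000
4 4 9329/10000
5 5 2317/2500
6 6 9061/10000
DF(6y) = 9061/10000 ≈ 0.906100

step 1 [1y] bond c/1=13/200: DF=(1043487/1000000 − 13/200·(0))/(1+13/200) = 4899/5000 ≈ 0.979800
step 2 [2y] zero: DF = P = 9761/10000 ≈ 0.976100
step 3 [3y] bond c/1=1/50: DF=(507833/500000 − 1/50·(0.979800+0.976100))/(1+1/50) = 4787/5000 ≈ 0.957400
step 4 [4y] bond c/1=17/200: DF=(1259827/1000000 − 17/200·(0.979800+0.976100+0.957400))/(1+17/200) = 9329/10000 ≈ 0.932900
step 5 [5y] swap r/1=122/7955: DF=(1 − 122/7955·(0.979800+0.976100+0.957400+0.932900))/(1+122/7955) = 2317/2500 ≈ 0.926800
step 6 [6y] zero: DF = P = 9061/10000 ≈ 0.906100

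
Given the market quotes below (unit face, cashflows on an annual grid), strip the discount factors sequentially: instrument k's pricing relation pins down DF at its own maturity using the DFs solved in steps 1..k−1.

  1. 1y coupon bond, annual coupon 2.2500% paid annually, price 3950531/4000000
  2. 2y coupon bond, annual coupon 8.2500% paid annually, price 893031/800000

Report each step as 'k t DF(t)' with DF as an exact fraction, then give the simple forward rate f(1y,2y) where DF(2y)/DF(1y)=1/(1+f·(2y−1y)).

1 1 9659/10000
2 2 1197/1250
f(1y,2y) = ((9659/10000)/(1197/1250) − 1)/(1) = 83/9576 ≈ 0.8668%

step 1 [1y] bond c/1=9/400: DF=(3950531/4000000 − 9/400·(0))/(1+9/400) = 9659/10000 ≈ 0.965900
step 2 [2y] bond c/1=33/400: DF=(893031/800000 − 33/400·(0.965900))/(1+33/400) = 1197/1250 ≈ 0.957600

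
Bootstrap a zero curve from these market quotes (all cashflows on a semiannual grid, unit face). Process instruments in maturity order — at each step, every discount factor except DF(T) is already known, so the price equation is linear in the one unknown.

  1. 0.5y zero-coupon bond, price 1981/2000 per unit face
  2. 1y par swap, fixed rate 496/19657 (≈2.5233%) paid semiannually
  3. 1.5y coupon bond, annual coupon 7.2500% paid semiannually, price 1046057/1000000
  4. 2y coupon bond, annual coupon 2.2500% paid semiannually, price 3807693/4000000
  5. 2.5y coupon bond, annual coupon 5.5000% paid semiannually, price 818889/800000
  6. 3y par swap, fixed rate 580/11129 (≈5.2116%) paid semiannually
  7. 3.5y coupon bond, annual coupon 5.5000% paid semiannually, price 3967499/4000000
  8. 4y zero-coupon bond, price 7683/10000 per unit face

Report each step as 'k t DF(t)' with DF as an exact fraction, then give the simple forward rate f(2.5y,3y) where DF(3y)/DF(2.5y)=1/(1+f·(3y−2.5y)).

1 1/2 1981/2000
2 1 1219/1250
3 3/2 9407/10000
4 2 909/1000
5 5/2 8941/10000
6 3 171/200
7 7/2 2041/2500
8 4 7683/10000
f(2.5y,3y) = ((8941/10000)/(171/200) − 1)/(1/2) = 391/4275 ≈ 9.1462%

step 1 [0.5y] zero: DF = P = 1981/2000 ≈ 0.990500
step 2 [1y] swap r/2=248/19657: DF=(1 − 248/19657·(0.990500))/(1+248/19657) = 1219/1250 ≈ 0.975200
step 3 [1.5y] bond c/2=29/800: DF=(1046057/1000000 − 29/800·(0.990500+0.975200))/(1+29/800) = 9407/10000 ≈ 0.940700
step 4 [2y] bond c/2=9/800: DF=(3807693/4000000 − 9/800·(0.990500+0.975200+0.940700))/(1+9/800) = 909/1000 ≈ 0.909000
step 5 [2.5y] bond c/2=11/400: DF=(818889/800000 − 11/400·(0.990500+0.975200+0.940700+0.909000))/(1+11/400) = 8941/10000 ≈ 0.894100
step 6 [3y] swap r/2=290/11129: DF=(1 − 290/11129·(0.990500+0.975200+0.940700+0.909000+0.894100))/(1+290/11129) = 171/200 ≈ 0.855000
step 7 [3.5y] bond c/2=11/400: DF=(3967499/4000000 − 11/400·(0.990500+0.975200+0.940700+0.909000+0.894100+0.855000))/(1+11/400) = 2041/2500 ≈ 0.816400
step 8 [4y] zero: DF = P = 7683/10000 ≈ 0.768300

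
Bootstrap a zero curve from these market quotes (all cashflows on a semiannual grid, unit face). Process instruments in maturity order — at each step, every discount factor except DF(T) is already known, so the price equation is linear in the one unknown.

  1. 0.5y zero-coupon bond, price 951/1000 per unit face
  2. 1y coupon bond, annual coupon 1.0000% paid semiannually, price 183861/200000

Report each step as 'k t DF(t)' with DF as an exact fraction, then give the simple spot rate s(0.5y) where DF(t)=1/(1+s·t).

1 1/2 951/1000
2 1 91/100
s(0.5y) = (1/(951/1000) − 1)/(1/2) = 98/951 ≈ 10.3049%

step 1 [0.5y] zero: DF = P = 951/1000 ≈ 0.951000
step 2 [1y] bond c/2=1/200: DF=(183861/200000 − 1/200·(0.951000))/(1+1/200) = 91/100 ≈ 0.910000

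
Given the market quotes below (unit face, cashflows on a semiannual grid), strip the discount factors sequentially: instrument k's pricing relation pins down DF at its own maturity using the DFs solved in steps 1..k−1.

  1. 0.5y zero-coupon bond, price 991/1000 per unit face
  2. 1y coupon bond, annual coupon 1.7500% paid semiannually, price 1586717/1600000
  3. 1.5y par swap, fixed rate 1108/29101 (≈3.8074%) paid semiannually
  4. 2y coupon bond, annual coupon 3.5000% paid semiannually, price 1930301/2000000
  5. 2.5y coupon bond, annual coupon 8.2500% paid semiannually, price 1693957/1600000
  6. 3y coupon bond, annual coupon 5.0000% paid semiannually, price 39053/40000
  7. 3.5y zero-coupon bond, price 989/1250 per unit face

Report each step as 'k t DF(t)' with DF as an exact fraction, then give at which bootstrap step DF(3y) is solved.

1 1/2 991/1000
2 1 1949/2000
3 3/2 4723/5000
4 2 1797/2000
5 5/2 8659/10000
6 3 1677/2000
7 7/2 989/1250
DF(3y) is solved at step 6

step 1 [0.5y] zero: DF = P = 991/1000 ≈ 0.991000
step 2 [1y] bond c/2=7/800: DF=(1586717/1600000 − 7/800·(0.991000))/(1+7/800) = 1949/2000 ≈ 0.974500
step 3 [1.5y] swap r/2=554/29101: DF=(1 − 554/29101·(0.991000+0.974500))/(1+554/29101) = 4723/5000 ≈ 0.944600
step 4 [2y] bond c/2=7/400: DF=(1930301/2000000 − 7/400·(0.991000+0.974500+0.944600))/(1+7/400) = 1797/2000 ≈ 0.898500
step 5 [2.5y] bond c/2=33/800: DF=(1693957/1600000 − 33/800·(0.991000+0.974500+0.944600+0.898500))/(1+33/800) = 8659/10000 ≈ 0.865900
step 6 [3y] bond c/2=1/40: DF=(39053/40000 − 1/40·(0.991000+0.974500+0.944600+0.898500+0.865900))/(1+1/40) = 1677/2000 ≈ 0.838500
step 7 [3.5y] zero: DF = P = 989/1250 ≈ 0.791200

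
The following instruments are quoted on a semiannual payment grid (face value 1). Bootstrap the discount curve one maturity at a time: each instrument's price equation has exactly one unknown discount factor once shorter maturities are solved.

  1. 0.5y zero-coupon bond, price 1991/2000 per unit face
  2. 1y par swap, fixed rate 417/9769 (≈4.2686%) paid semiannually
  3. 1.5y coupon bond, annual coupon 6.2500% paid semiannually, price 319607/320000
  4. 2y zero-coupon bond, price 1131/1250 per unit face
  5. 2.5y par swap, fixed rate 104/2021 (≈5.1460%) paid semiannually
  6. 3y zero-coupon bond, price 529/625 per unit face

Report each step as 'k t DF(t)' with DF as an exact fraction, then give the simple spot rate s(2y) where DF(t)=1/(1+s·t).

1 1/2 1991/2000
2 1 9583/10000
3 3/2 9093/10000
4 2 1131/1250
5 5/2 2201/2500
6 3 529/625
s(2y) = (1/(1131/1250) − 1)/(2) = 119/2262 ≈ 5.2608%

step 1 [0.5y] zero: DF = P = 1991/2000 ≈ 0.995500
step 2 [1y] swap r/2=417/19538: DF=(1 − 417/19538·(0.995500))/(1+417/19538) = 9583/10000 ≈ 0.958300
step 3 [1.5y] bond c/2=1/32: DF=(319607/320000 − 1/32·(0.995500+0.958300))/(1+1/32) = 9093/10000 ≈ 0.909300
step 4 [2y] zero: DF = P = 1131/1250 ≈ 0.904800
step 5 [2.5y] swap r/2=52/2021: DF=(1 − 52/2021·(0.995500+0.958300+0.909300+0.904800))/(1+52/2021) = 2201/2500 ≈ 0.880400
step 6 [3y] zero: DF = P = 529/625 ≈ 0.846400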